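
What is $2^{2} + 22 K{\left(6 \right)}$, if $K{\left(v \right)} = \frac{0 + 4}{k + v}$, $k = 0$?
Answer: $\frac{56}{3} \approx 18.667$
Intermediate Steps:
$K{\left(v \right)} = \frac{4}{v}$ ($K{\left(v \right)} = \frac{0 + 4}{0 + v} = \frac{4}{v}$)
$2^{2} + 22 K{\left(6 \right)} = 2^{2} + 22 \cdot \frac{4}{6} = 4 + 22 \cdot 4 \cdot \frac{1}{6} = 4 + 22 \cdot \frac{2}{3} = 4 + \frac{44}{3} = \frac{56}{3}$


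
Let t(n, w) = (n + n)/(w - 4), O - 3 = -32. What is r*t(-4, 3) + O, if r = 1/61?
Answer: -1761/61 ≈ -28.869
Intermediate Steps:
O = -29 (O = 3 - 32 = -29)
t(n, w) = 2*n/(-4 + w) (t(n, w) = (2*n)/(-4 + w) = 2*n/(-4 + w))
r = 1/61 ≈ 0.016393
r*t(-4, 3) + O = (2*(-4)/(-4 + 3))/61 - 29 = (2*(-4)/(-1))/61 - 29 = (2*(-4)*(-1))/61 - 29 = (1/61)*8 - 29 = 8/61 - 29 = -1761/61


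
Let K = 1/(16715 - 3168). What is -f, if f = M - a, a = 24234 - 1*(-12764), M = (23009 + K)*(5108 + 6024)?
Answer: -150842423394/589 ≈ -2.5610e+8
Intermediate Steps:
K = 1/13547 ≈ 7.3817e-5
M = 150864215216/589 (M = (23009 + 1/13547)*(5108 + 6024) = (311702924/13547)*11132 = 150864215216/589 ≈ 2.5614e+8)
a = 36998 (a = 24234 + 12764 = 36998)
f = 150842423394/589 (f = 150864215216/589 - 1*36998 = 150864215216/589 - 36998 = 150842423394/589 ≈ 2.5610e+8)
-f = -1*150842423394/589 = -150842423394/589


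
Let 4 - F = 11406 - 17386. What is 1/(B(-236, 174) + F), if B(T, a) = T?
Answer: 1/5748 ≈ 0.00017397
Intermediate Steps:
F = 5984 (F = 4 - (11406 - 17386) = 4 - 1*(-5980) = 4 + 5980 = 5984)
1/(B(-236, 174) + F) = 1/(-236 + 5984) = 1/5748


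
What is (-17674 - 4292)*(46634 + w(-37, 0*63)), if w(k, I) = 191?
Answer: -1028557950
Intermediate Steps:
(-17674 - 4292)*(46634 + w(-37, 0*63)) = (-17674 - 4292)*(46634 + 191) = -21966*46825 = -1028557950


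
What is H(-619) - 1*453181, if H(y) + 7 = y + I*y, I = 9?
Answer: -459378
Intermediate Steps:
H(y) = -7 + 10*y (H(y) = -7 + (y + 9*y) = -7 + 10*y)
H(-619) - 1*453181 = (-7 + 10*(-619)) - 1*453181 = (-7 - 6190) - 453181 = -6197 - 453181 = -459378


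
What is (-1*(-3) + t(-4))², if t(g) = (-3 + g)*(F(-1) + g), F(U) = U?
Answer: 1444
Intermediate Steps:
t(g) = (-1 + g)*(-3 + g) (t(g) = (-3 + g)*(-1 + g) = (-1 + g)*(-3 + g))
(-1*(-3) + t(-4))² = (-1*(-3) + (3 + (-4)² - 4*(-4)))² = (3 + (3 + 16 + 16))² = (3 + 35)² = 38² = 1444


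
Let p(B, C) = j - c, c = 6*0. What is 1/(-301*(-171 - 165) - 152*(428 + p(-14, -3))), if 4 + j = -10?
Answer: 1/38208 ≈ 2.6173e-5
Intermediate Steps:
j = -14 (j = -4 - 10 = -14)
c = 0
p(B, C) = -14 (p(B, C) = -14 - 1*0 = -14 + 0 = -14)
1/(-301*(-171 - 165) - 152*(428 + p(-14, -3))) = 1/(-301*(-171 - 165) - 152*(428 - 14)) = 1/(-301*(-336) - 152*414) = 1/(101136 - 62928) = 1/38208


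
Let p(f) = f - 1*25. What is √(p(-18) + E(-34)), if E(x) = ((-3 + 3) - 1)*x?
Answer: 3*I ≈ 3.0*I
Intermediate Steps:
E(x) = -x (E(x) = (0 - 1)*x = -x)
p(f) = -25 + f (p(f) = f - 25 = -25 + f)
√(p(-18) + E(-34)) = √((-25 - 18) - 1*(-34)) = √(-43 + 34) = √(-9) = 3*I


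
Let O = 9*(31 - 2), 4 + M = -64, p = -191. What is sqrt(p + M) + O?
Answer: 261 + I*sqrt(259) ≈ 261.0 + 16.093*I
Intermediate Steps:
M = -68 (M = -4 - 64 = -68)
O = 261 (O = 9*29 = 261)
sqrt(p + M) + O = sqrt(-191 - 68) + 261 = sqrt(-259) + 261 = I*sqrt(259) + 261 = 261 + I*sqrt(259)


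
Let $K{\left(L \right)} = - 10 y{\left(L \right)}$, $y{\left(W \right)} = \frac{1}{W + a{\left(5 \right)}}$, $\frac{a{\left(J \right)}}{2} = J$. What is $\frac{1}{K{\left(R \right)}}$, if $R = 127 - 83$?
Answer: $- \frac{27}{5} \approx -5.4$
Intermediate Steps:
$a{\left(J \right)} = 2 J$
$y{\left(W \right)} = \frac{1}{10 + W}$ ($y{\left(W \right)} = \frac{1}{W + 2 \cdot 5} = \frac{1}{W + 10} = \frac{1}{10 + W}$)
$R = 44$
$K{\left(L \right)} = - \frac{10}{10 + L}$
$\frac{1}{K{\left(R \right)}} = \frac{1}{\left(-10\right) \frac{1}{10 + 44}} = \frac{1}{\left(-10\right) \frac{1}{54}} = \frac{1}{- \frac{5}{27}} = - \frac{27}{5}$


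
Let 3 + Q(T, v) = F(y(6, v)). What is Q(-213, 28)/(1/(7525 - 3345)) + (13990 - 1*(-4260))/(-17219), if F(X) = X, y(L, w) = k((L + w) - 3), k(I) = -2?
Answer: -359895350/17219 ≈ -20901.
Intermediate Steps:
y(L, w) = -2
Q(T, v) = -5 (Q(T, v) = -3 - 2 = -5)
Q(-213, 28)/(1/(7525 - 3345)) + (13990 - 1*(-4260))/(-17219) = -5/(1/(7525 - 3345)) + (13990 - 1*(-4260))/(-17219) = -5/(1/4180) + (13990 + 4260)*(-1/17219) = -5/1/4180 + 18250*(-1/17219) = -5*4180 - 18250/17219 = -20900 - 18250/17219 = -359895350/17219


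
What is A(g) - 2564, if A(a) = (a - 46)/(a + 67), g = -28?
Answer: -100070/39 ≈ -2565.9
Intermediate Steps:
A(a) = (-46 + a)/(67 + a)
A(g) - 2564 = (-46 - 28)/(67 - 28) - 2564 = -74/39 - 2564 = -100070/39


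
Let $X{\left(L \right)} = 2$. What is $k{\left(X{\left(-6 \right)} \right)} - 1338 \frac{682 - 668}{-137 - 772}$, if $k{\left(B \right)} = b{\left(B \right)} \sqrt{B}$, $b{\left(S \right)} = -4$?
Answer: $\frac{6244}{303} - 4 \sqrt{2} \approx 14.95$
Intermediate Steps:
$k{\left(B \right)} = - 4 \sqrt{B}$
$k{\left(X{\left(-6 \right)} \right)} - 1338 \frac{682 - 668}{-137 - 772} = - 4 \sqrt{2} - 1338 \frac{682 - 668}{-137 - 772} = - 4 \sqrt{2} - 1338 \frac{14}{-909} = - 4 \sqrt{2} - 1338 \cdot 14 \left(- \frac{1}{909}\right) = - 4 \sqrt{2} - - \frac{6244}{303} = - 4 \sqrt{2} + \frac{6244}{303} = \frac{6244}{303} - 4 \sqrt{2}$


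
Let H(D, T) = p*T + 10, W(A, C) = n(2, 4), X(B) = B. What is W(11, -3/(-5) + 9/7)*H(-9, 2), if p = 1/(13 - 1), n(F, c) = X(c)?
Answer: 122/3 ≈ 40.667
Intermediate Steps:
n(F, c) = c
p = 1/12 ≈ 0.083333
W(A, C) = 4
H(D, T) = 10 + T/12 (H(D, T) = T/12 + 10 = 10 + T/12)
W(11, -3/(-5) + 9/7)*H(-9, 2) = 4*(10 + (1/12)*2) = 4*(10 + 1/6) = 4*(61/6) = 122/3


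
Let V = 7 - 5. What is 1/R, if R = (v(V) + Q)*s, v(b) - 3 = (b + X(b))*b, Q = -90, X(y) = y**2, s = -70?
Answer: 1/5250 ≈ 0.00019048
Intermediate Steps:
V = 2
v(b) = 3 + b*(b + b**2) (v(b) = 3 + (b + b**2)*b = 3 + b*(b + b**2))
R = 5250 (R = ((3 + 2**2 + 2**3) - 90)*(-70) = ((3 + 4 + 8) - 90)*(-70) = (15 - 90)*(-70) = -75*(-70) = 5250)
1/R = 1/5250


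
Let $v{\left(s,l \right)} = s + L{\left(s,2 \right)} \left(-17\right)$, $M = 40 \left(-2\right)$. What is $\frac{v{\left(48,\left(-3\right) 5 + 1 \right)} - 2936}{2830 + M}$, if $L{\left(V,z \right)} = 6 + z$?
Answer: $- \frac{1512}{1375} \approx -1.0996$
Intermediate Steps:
$M = -80$
$v{\left(s,l \right)} = -136 + s$ ($v{\left(s,l \right)} = s + \left(6 + 2\right) \left(-17\right) = s + 8 \left(-17\right) = s - 136 = -136 + s$)
$\frac{v{\left(48,\left(-3\right) 5 + 1 \right)} - 2936}{2830 + M} = \frac{\left(-136 + 48\right) - 2936}{2830 - 80} = \frac{-88 - 2936}{2750} = \left(-3024\right) \frac{1}{2750} = - \frac{1512}{1375}$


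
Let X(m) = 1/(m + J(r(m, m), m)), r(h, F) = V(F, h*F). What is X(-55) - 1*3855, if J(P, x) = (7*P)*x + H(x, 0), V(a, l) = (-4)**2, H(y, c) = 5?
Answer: -23939551/6210 ≈ -3855.0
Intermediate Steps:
V(a, l) = 16
r(h, F) = 16
J(P, x) = 5 + 7*P*x (J(P, x) = (7*P)*x + 5 = 7*P*x + 5 = 5 + 7*P*x)
X(m) = 1/(5 + 113*m) (X(m) = 1/(m + (5 + 7*16*m)) = 1/(m + (5 + 112*m)) = 1/(5 + 113*m))
X(-55) - 1*3855 = 1/(5 + 113*(-55)) - 1*3855 = 1/(5 - 6215) - 3855 = 1/(-6210) - 3855 = -1/6210 - 3855 = -23939551/6210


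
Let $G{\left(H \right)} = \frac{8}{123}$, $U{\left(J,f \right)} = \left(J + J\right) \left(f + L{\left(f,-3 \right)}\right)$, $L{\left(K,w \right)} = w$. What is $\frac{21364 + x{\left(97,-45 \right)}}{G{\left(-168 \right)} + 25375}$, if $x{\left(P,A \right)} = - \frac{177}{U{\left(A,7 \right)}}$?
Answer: $\frac{105113299}{124845320} \approx 0.84195$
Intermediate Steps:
$U{\left(J,f \right)} = 2 J \left(-3 + f\right)$ ($U{\left(J,f \right)} = \left(J + J\right) \left(f - 3\right) = 2 J \left(-3 + f\right)$)
$G{\left(H \right)} = \frac{8}{123}$ ($G{\left(H \right)} = 8 \cdot \frac{1}{123} = \frac{8}{123}$)
$x{\left(P,A \right)} = - \frac{177}{8 A}$ ($x{\left(P,A \right)} = - \frac{177}{2 A \left(-3 + 7\right)} = - \frac{177}{2 A 4} = - \frac{177}{8 A}$)
$\frac{21364 + x{\left(97,-45 \right)}}{G{\left(-168 \right)} + 25375} = \frac{21364 - \frac{177}{8 \left(-45\right)}}{\frac{8}{123} + 25375} = \frac{21364 - - \frac{59}{120}}{\frac{3121133}{123}} = \left(21364 + \frac{59}{120}\right) \frac{123}{3121133} = \frac{2563739}{120} \cdot \frac{123}{3121133} = \frac{105113299}{124845320}$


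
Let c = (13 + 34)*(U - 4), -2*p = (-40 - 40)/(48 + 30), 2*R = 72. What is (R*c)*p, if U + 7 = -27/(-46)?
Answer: -2701560/299 ≈ -9035.3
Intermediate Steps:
R = 36 (R = (½)*72 = 36)
U = -295/46 (U = -7 - 27/(-46) = -7 - 27*(-1/46) = -7 + 27/46 = -295/46 ≈ -6.4130)
p = 20/39 (p = -(-40 - 40)/(2*(48 + 30)) = -(-40)/78 = -½*(-40/39) = 20/39 ≈ 0.51282)
c = -22513/46 (c = (13 + 34)*(-295/46 - 4) = 47*(-479/46) = -22513/46 ≈ -489.41)
(R*c)*p = (36*(-22513/46))*(20/39) = -405234/23*20/39 = -2701560/299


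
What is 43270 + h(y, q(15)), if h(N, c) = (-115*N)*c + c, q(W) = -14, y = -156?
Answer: -207904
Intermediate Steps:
h(N, c) = c - 115*N*c (h(N, c) = -115*N*c + c = c - 115*N*c)
43270 + h(y, q(15)) = 43270 - 14*(1 - 115*(-156)) = 43270 - 14*(1 + 17940) = 43270 - 14*17941 = 43270 - 251174 = -207904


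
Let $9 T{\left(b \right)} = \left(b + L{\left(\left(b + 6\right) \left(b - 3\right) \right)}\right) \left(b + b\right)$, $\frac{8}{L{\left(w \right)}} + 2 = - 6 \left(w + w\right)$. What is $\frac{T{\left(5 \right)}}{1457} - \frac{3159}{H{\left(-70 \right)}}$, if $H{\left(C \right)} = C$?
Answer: $\frac{787121473}{17440290} \approx 45.132$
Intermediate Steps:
$L{\left(w \right)} = \frac{8}{-2 - 12 w}$ ($L{\left(w \right)} = \frac{8}{-2 - 6 \left(w + w\right)} = \frac{8}{-2 - 6 \cdot 2 w} = \frac{8}{-2 - 12 w}$)
$T{\left(b \right)} = \frac{2 b \left(b - \frac{4}{1 + 6 \left(-3 + b\right) \left(6 + b\right)}\right)}{9}$ ($T{\left(b \right)} = \frac{\left(b - \frac{4}{1 + 6 \left(b + 6\right) \left(b - 3\right)}\right) \left(b + b\right)}{9} = \frac{\left(b - \frac{4}{1 + 6 \left(6 + b\right) \left(-3 + b\right)}\right) 2 b}{9} = \frac{\left(b - \frac{4}{1 + 6 \left(-3 + b\right) \left(6 + b\right)}\right) 2 b}{9} = \frac{2 b \left(b - \frac{4}{1 + 6 \left(-3 + b\right) \left(6 + b\right)}\right)}{9}$)
$\frac{T{\left(5 \right)}}{1457} - \frac{3159}{H{\left(-70 \right)}} = \frac{\frac{2}{9} \cdot 5 \frac{1}{-107 + 6 \cdot 5^{2} + 18 \cdot 5} \left(-4 + 5 \left(-107 + 6 \cdot 5^{2} + 18 \cdot 5\right)\right)}{1457} - \frac{3159}{-70} = \frac{2}{9} \cdot 5 \frac{1}{-107 + 6 \cdot 25 + 90} \left(-4 + 5 \left(-107 + 6 \cdot 25 + 90\right)\right) \frac{1}{1457} - - \frac{3159}{70} = \frac{2}{9} \cdot 5 \frac{1}{-107 + 150 + 90} \left(-4 + 5 \left(-107 + 150 + 90\right)\right) \frac{1}{1457} + \frac{3159}{70} = \frac{2}{9} \cdot 5 \cdot \frac{1}{133} \left(-4 + 5 \cdot 133\right) \frac{1}{1457} + \frac{3159}{70} = \frac{2}{9} \cdot 5 \cdot \frac{1}{133} \left(-4 + 665\right) \frac{1}{1457} + \frac{3159}{70} = \frac{2}{9} \cdot 5 \cdot \frac{1}{133} \cdot 661 \cdot \frac{1}{1457} + \frac{3159}{70} = \frac{6610}{1197} \cdot \frac{1}{1457} + \frac{3159}{70} = \frac{6610}{1744029} + \frac{3159}{70} = \frac{787121473}{17440290}$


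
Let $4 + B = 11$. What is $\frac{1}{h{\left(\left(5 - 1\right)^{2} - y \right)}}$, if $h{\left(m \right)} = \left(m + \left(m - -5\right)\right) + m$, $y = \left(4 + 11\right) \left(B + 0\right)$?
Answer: $- \frac{1}{262} \approx -0.0038168$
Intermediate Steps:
$B = 7$ ($B = -4 + 11 = 7$)
$y = 105$ ($y = \left(4 + 11\right) \left(7 + 0\right) = 15 \cdot 7 = 105$)
$h{\left(m \right)} = 5 + 3 m$ ($h{\left(m \right)} = \left(m + \left(m + 5\right)\right) + m = \left(m + \left(5 + m\right)\right) + m = \left(5 + 2 m\right) + m = 5 + 3 m$)
$\frac{1}{h{\left(\left(5 - 1\right)^{2} - y \right)}} = \frac{1}{5 + 3 \left(\left(5 - 1\right)^{2} - 105\right)} = \frac{1}{5 + 3 \left(4^{2} - 105\right)} = \frac{1}{5 + 3 \left(16 - 105\right)} = \frac{1}{5 + 3 \left(-89\right)} = \frac{1}{5 - 267} = \frac{1}{-262} = - \frac{1}{262}$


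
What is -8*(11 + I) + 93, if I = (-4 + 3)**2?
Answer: -3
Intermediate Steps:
I = 1 (I = (-1)**2 = 1)
-8*(11 + I) + 93 = -8*(11 + 1) + 93 = -8*12 + 93 = -96 + 93 = -3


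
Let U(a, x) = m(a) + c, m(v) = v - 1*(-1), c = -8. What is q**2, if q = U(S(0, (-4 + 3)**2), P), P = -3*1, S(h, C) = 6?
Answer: 1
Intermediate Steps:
m(v) = 1 + v (m(v) = v + 1 = 1 + v)
P = -3
U(a, x) = -7 + a (U(a, x) = (1 + a) - 8 = -7 + a)
q = -1 (q = -7 + 6 = -1)
q**2 = (-1)**2 = 1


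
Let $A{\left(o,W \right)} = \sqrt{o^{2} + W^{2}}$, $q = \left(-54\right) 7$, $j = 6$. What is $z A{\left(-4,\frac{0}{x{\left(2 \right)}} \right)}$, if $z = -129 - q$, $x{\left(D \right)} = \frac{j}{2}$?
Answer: $996$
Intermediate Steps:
$q = -378$
$x{\left(D \right)} = 3$ ($x{\left(D \right)} = \frac{6}{2} = 6 \cdot \frac{1}{2} = 3$)
$z = 249$ ($z = -129 - -378 = -129 + 378 = 249$)
$A{\left(o,W \right)} = \sqrt{W^{2} + o^{2}}$
$z A{\left(-4,\frac{0}{x{\left(2 \right)}} \right)} = 249 \sqrt{\left(\frac{0}{3}\right)^{2} + \left(-4\right)^{2}} = 249 \sqrt{\left(0 \cdot \frac{1}{3}\right)^{2} + 16} = 249 \sqrt{0^{2} + 16} = 249 \sqrt{0 + 16} = 249 \sqrt{16} = 249 \cdot 4 = 996$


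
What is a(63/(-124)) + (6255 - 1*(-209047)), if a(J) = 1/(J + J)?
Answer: 13563964/63 ≈ 2.1530e+5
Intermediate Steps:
a(J) = 1/(2*J)
a(63/(-124)) + (6255 - 1*(-209047)) = 1/(2*((63/(-124)))) + (6255 - 1*(-209047)) = 1/(2*((63*(-1/124)))) + (6255 + 209047) = 1/(2*(-63/124)) + 215302 = (½)*(-124/63) + 215302 = -62/63 + 215302 = 13563964/63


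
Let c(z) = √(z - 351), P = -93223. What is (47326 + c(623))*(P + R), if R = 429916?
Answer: 15934332918 + 1346772*√17 ≈ 1.5940e+10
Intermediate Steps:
c(z) = √(-351 + z)
(47326 + c(623))*(P + R) = (47326 + √(-351 + 623))*(-93223 + 429916) = (47326 + √272)*336693 = (47326 + 4*√17)*336693 = 15934332918 + 1346772*√17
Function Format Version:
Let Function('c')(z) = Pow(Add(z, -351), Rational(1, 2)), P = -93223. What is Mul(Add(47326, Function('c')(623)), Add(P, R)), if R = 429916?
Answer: Add(15934332918, Mul(1346772, Pow(17, Rational(1, 2)))) ≈ 1.5940e+10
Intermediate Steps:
Function('c')(z) = Pow(Add(-351, z), Rational(1, 2))
Mul(Add(47326, Function('c')(623)), Add(P, R)) = Mul(Add(47326, Pow(Add(-351, 623), Rational(1, 2))), Add(-93223, 429916)) = Mul(Add(47326, Pow(272, Rational(1, 2))), 336693) = Mul(Add(47326, Mul(4, Pow(17, Rational(1, 2)))), 336693) = Add(15934332918, Mul(1346772, Pow(17, Rational(1, 2))))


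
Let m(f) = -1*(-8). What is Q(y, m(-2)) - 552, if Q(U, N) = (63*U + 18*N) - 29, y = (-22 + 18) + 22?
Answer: 697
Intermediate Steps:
m(f) = 8
y = 18 (y = -4 + 22 = 18)
Q(U, N) = -29 + 18*N + 63*U (Q(U, N) = (18*N + 63*U) - 29 = -29 + 18*N + 63*U)
Q(y, m(-2)) - 552 = (-29 + 18*8 + 63*18) - 552 = (-29 + 144 + 1134) - 552 = 1249 - 552 = 697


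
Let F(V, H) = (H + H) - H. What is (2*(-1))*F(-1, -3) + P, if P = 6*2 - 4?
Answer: 14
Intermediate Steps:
F(V, H) = H (F(V, H) = 2*H - H = H)
P = 8 (P = 12 - 4 = 8)
(2*(-1))*F(-1, -3) + P = (2*(-1))*(-3) + 8 = -2*(-3) + 8 = 6 + 8 = 14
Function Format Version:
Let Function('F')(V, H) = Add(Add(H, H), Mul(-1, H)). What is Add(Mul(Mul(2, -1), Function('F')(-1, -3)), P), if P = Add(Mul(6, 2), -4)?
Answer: 14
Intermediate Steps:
Function('F')(V, H) = H (Function('F')(V, H) = Add(Mul(2, H), Mul(-1, H)) = H)
P = 8 (P = Add(12, -4) = 8)
Add(Mul(Mul(2, -1), Function('F')(-1, -3)), P) = Add(Mul(Mul(2, -1), -3), 8) = Add(Mul(-2, -3), 8) = Add(6, 8) = 14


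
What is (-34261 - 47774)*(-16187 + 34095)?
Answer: -1469082780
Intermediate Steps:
(-34261 - 47774)*(-16187 + 34095) = -82035*17908 = -1469082780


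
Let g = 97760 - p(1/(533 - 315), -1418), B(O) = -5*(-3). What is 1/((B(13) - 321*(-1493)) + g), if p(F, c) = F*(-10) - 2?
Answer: 109/62896275 ≈ 1.7330e-6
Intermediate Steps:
B(O) = 15
p(F, c) = -2 - 10*F (p(F, c) = -10*F - 2 = -2 - 10*F)
g = 10656063/109 (g = 97760 - (-2 - 10/(533 - 315)) = 97760 - (-2 - 10/218) = 97760 - (-2 - 10*1/218) = 97760 - (-2 - 5/109) = 97760 - 1*(-223/109) = 97760 + 223/109 = 10656063/109 ≈ 97762.)
1/((B(13) - 321*(-1493)) + g) = 1/((15 - 321*(-1493)) + 10656063/109) = 1/((15 + 479253) + 10656063/109) = 1/(479268 + 10656063/109) = 1/(62896275/109) = 109/62896275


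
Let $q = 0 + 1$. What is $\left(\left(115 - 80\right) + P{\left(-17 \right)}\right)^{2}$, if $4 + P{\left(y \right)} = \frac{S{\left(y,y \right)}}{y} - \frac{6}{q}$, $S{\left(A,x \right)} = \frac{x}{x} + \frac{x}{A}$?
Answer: $\frac{178929}{289} \approx 619.13$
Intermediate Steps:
$q = 1$
$S{\left(A,x \right)} = 1 + \frac{x}{A}$
$P{\left(y \right)} = -10 + \frac{2}{y}$ ($P{\left(y \right)} = -4 + \left(\frac{\frac{1}{y} \left(y + y\right)}{y} - \frac{6}{1}\right) = -4 + \left(\frac{\frac{1}{y} 2 y}{y} - 6\right) = -4 - \left(6 - \frac{2}{y}\right) = -10 + \frac{2}{y}$)
$\left(\left(115 - 80\right) + P{\left(-17 \right)}\right)^{2} = \left(\left(115 - 80\right) - \left(10 - \frac{2}{-17}\right)\right)^{2} = \left(35 + \left(-10 + 2 \left(- \frac{1}{17}\right)\right)\right)^{2} = \left(35 - \frac{172}{17}\right)^{2} = \left(\frac{423}{17}\right)^{2} = \frac{178929}{289}$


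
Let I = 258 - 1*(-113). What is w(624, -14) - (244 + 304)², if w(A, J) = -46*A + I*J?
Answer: -334202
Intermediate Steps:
I = 371 (I = 258 + 113 = 371)
w(A, J) = -46*A + 371*J
w(624, -14) - (244 + 304)² = (-46*624 + 371*(-14)) - (244 + 304)² = (-28704 - 5194) - 1*548² = -33898 - 1*300304 = -33898 - 300304 = -334202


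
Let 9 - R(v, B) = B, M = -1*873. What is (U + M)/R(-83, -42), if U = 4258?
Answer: 3385/51 ≈ 66.373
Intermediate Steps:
M = -873
R(v, B) = 9 - B
(U + M)/R(-83, -42) = (4258 - 873)/(9 - 1*(-42)) = 3385/(9 + 42) = 3385/51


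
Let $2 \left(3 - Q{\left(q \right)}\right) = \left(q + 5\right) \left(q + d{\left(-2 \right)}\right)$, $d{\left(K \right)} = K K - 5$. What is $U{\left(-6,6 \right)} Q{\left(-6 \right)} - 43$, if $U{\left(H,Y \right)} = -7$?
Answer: $- \frac{79}{2} \approx -39.5$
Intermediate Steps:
$d{\left(K \right)} = -5 + K^{2}$ ($d{\left(K \right)} = K^{2} - 5 = -5 + K^{2}$)
$Q{\left(q \right)} = 3 - \frac{\left(-1 + q\right) \left(5 + q\right)}{2}$ ($Q{\left(q \right)} = 3 - \frac{\left(q + 5\right) \left(q - \left(5 - \left(-2\right)^{2}\right)\right)}{2} = 3 - \frac{\left(5 + q\right) \left(q + \left(-5 + 4\right)\right)}{2} = 3 - \frac{\left(5 + q\right) \left(q - 1\right)}{2} = 3 - \frac{\left(5 + q\right) \left(-1 + q\right)}{2} = 3 - \frac{\left(-1 + q\right) \left(5 + q\right)}{2}$)
$U{\left(-6,6 \right)} Q{\left(-6 \right)} - 43 = - 7 \left(\frac{11}{2} - -12 - \frac{\left(-6\right)^{2}}{2}\right) - 43 = - 7 \left(\frac{11}{2} + 12 - 18\right) - 43 = \left(-7\right) \left(- \frac{1}{2}\right) - 43 = \frac{7}{2} - 43 = - \frac{79}{2}$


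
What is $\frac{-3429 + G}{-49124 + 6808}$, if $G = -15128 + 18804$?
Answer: $- \frac{247}{42316} \approx -0.005837$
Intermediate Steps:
$G = 3676$
$\frac{-3429 + G}{-49124 + 6808} = \frac{-3429 + 3676}{-49124 + 6808} = \frac{247}{-42316} = 247 \left(- \frac{1}{42316}\right) = - \frac{247}{42316}$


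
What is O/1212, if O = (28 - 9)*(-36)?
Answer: -57/101 ≈ -0.56436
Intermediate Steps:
O = -684 (O = 19*(-36) = -684)
O/1212 = -684/1212 = -684*1/1212 = -57/101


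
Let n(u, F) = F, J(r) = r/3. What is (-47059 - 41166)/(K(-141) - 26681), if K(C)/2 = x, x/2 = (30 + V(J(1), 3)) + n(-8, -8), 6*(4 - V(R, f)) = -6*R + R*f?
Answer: 264675/79729 ≈ 3.3197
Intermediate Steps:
J(r) = r/3 (J(r) = r*(⅓) = r/3)
V(R, f) = 4 + R - R*f/6 (V(R, f) = 4 - (-6*R + R*f)/6 = 4 + (R - R*f/6) = 4 + R - R*f/6)
x = 157/3 (x = 2*((30 + (4 + (⅓)*1 - ⅙*(⅓)*1*3)) - 8) = 2*((30 + (4 + ⅓ - ⅙*⅓*3)) - 8) = 2*((30 + (4 + ⅓ - ⅙)) - 8) = 2*((30 + 25/6) - 8) = 2*(205/6 - 8) = 2*(157/6) = 157/3 ≈ 52.333)
K(C) = 314/3 (K(C) = 2*(157/3) = 314/3)
(-47059 - 41166)/(K(-141) - 26681) = (-47059 - 41166)/(314/3 - 26681) = -88225/(-79729/3) = -88225*(-3/79729) = 264675/79729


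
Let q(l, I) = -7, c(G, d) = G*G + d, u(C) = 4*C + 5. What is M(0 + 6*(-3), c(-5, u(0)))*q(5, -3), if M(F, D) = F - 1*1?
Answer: 133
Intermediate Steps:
u(C) = 5 + 4*C
c(G, d) = d + G² (c(G, d) = G² + d = d + G²)
M(F, D) = -1 + F (M(F, D) = F - 1 = -1 + F)
M(0 + 6*(-3), c(-5, u(0)))*q(5, -3) = (-1 + (0 + 6*(-3)))*(-7) = (-1 + (0 - 18))*(-7) = (-1 - 18)*(-7) = -19*(-7) = 133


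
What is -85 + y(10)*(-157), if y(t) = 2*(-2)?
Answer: 543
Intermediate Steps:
y(t) = -4
-85 + y(10)*(-157) = -85 - 4*(-157) = -85 + 628 = 543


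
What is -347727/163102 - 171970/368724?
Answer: -19532992661/7517452731 ≈ -2.5984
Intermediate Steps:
-347727/163102 - 171970/368724 = -347727*1/163102 - 171970*1/368724 = -347727/163102 - 85985/184362 = -19532992661/7517452731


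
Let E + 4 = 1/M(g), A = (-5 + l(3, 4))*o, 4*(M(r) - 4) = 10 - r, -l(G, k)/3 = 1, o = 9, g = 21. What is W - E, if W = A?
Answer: -344/5 ≈ -68.800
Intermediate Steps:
l(G, k) = -3 (l(G, k) = -3*1 = -3)
M(r) = 13/2 - r/4 (M(r) = 4 + (10 - r)/4 = 4 + (5/2 - r/4) = 13/2 - r/4)
A = -72 (A = (-5 - 3)*9 = -8*9 = -72)
W = -72
E = -16/5 (E = -4 + 1/(13/2 - ¼*21) = -4 + 1/(13/2 - 21/4) = -4 + 1/(5/4) = -4 + ⅘ = -16/5 ≈ -3.2000)
W - E = -72 - 1*(-16/5) = -72 + 16/5 = -344/5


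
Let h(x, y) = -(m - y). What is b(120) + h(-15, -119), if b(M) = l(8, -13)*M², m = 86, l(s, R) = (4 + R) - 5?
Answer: -201805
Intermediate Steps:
l(s, R) = -1 + R
h(x, y) = -86 + y (h(x, y) = -(86 - y) = -86 + y)
b(M) = -14*M² (b(M) = (-1 - 13)*M² = -14*M²)
b(120) + h(-15, -119) = -14*120² + (-86 - 119) = -14*14400 - 205 = -201600 - 205 = -201805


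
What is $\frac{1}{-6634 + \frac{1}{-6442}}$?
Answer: $- \frac{6442}{42736229} \approx -0.00015074$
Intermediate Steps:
$\frac{1}{-6634 + \frac{1}{-6442}} = \frac{1}{-6634 - \frac{1}{6442}} = \frac{1}{- \frac{42736229}{6442}} = - \frac{6442}{42736229}$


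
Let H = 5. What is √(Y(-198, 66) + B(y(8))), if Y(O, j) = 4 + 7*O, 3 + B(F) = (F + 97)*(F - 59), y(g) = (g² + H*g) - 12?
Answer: 2*√1213 ≈ 69.656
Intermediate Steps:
y(g) = -12 + g² + 5*g (y(g) = (g² + 5*g) - 12 = -12 + g² + 5*g)
B(F) = -3 + (-59 + F)*(97 + F) (B(F) = -3 + (F + 97)*(F - 59) = -3 + (97 + F)*(-59 + F) = -3 + (-59 + F)*(97 + F))
√(Y(-198, 66) + B(y(8))) = √((4 + 7*(-198)) + (-5726 + (-12 + 8² + 5*8)² + 38*(-12 + 8² + 5*8))) = √((4 - 1386) + (-5726 + (-12 + 64 + 40)² + 38*(-12 + 64 + 40))) = √(-1382 + (-5726 + 92² + 38*92)) = √(-1382 + (-5726 + 8464 + 3496)) = √(-1382 + 6234) = √4852 = 2*√1213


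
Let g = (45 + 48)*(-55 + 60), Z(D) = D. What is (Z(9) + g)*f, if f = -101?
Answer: -47874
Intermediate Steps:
g = 465 (g = 93*5 = 465)
(Z(9) + g)*f = (9 + 465)*(-101) = 474*(-101) = -47874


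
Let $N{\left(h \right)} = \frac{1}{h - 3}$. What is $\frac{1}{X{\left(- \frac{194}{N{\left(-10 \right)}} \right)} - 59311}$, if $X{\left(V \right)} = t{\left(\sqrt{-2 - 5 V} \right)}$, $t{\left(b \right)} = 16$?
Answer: $- \frac{1}{59295} \approx -1.6865 \cdot 10^{-5}$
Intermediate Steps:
$N{\left(h \right)} = \frac{1}{-3 + h}$
$X{\left(V \right)} = 16$
$\frac{1}{X{\left(- \frac{194}{N{\left(-10 \right)}} \right)} - 59311} = \frac{1}{16 - 59311} = \frac{1}{-59295} = - \frac{1}{59295}$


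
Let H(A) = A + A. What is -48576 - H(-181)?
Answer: -48214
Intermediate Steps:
H(A) = 2*A
-48576 - H(-181) = -48576 - 2*(-181) = -48576 - 1*(-362) = -48576 + 362 = -48214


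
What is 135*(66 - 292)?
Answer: -30510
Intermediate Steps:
135*(66 - 292) = 135*(-226) = -30510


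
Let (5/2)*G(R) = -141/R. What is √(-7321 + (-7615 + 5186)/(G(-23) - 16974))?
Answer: I*√1742932303602999/487932 ≈ 85.562*I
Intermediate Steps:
G(R) = -282/(5*R) (G(R) = 2*(-141/R)/5 = -282/(5*R))
√(-7321 + (-7615 + 5186)/(G(-23) - 16974)) = √(-7321 + (-7615 + 5186)/(-282/5/(-23) - 16974)) = √(-7321 - 2429/(-282/5*(-1/23) - 16974)) = √(-7321 - 2429/(282/115 - 16974)) = √(-7321 - 2429/(-1951728/115)) = √(-7321 - 2429*(-115/1951728)) = √(-7321 + 279335/1951728) = √(-14288321353/1951728) = I*√1742932303602999/487932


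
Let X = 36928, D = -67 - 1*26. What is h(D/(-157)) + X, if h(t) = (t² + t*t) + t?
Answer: 910270171/24649 ≈ 36929.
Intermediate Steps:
D = -93 (D = -67 - 26 = -93)
h(t) = t + 2*t² (h(t) = (t² + t²) + t = 2*t² + t = t + 2*t²)
h(D/(-157)) + X = (-93/(-157))*(1 + 2*(-93/(-157))) + 36928 = (-93*(-1/157))*(1 + 2*(-93*(-1/157))) + 36928 = 93*(1 + 2*(93/157))/157 + 36928 = 93*(1 + 186/157)/157 + 36928 = (93/157)*(343/157) + 36928 = 31899/24649 + 36928 = 910270171/24649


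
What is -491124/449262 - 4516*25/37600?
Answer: -115313237/28153752 ≈ -4.0958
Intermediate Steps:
-491124/449262 - 4516*25/37600 = -491124*1/449262 - 112900*1/37600 = -81854/74877 - 1129/376 = -115313237/28153752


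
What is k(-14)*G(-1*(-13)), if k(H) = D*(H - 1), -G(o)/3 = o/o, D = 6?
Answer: 270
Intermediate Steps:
G(o) = -3 (G(o) = -3*o/o = -3*1 = -3)
k(H) = -6 + 6*H (k(H) = 6*(H - 1) = 6*(-1 + H) = -6 + 6*H)
k(-14)*G(-1*(-13)) = (-6 + 6*(-14))*(-3) = (-6 - 84)*(-3) = -90*(-3) = 270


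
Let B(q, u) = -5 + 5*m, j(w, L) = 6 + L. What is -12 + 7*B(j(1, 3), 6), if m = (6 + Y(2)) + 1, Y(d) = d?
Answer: 268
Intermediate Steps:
m = 9 (m = (6 + 2) + 1 = 8 + 1 = 9)
B(q, u) = 40 (B(q, u) = -5 + 5*9 = -5 + 45 = 40)
-12 + 7*B(j(1, 3), 6) = -12 + 7*40 = -12 + 280 = 268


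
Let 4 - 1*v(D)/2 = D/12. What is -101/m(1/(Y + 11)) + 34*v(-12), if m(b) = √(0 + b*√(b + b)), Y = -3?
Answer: -64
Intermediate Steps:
m(b) = 2^(¼)*√(b^(3/2)) (m(b) = √(0 + b*√(2*b)) = √(0 + b*(√2*√b)) = √(0 + √2*b^(3/2)) = √(√2*b^(3/2)) = 2^(¼)*√(b^(3/2)))
v(D) = 8 - D/6 (v(D) = 8 - 2*D/12 = 8 - D/6)
-101/m(1/(Y + 11)) + 34*v(-12) = -101*2^(¾)*(-3 + 11)^(¾)/2 + 34*(8 - ⅙*(-12)) = -101/(2^(¼)*√((1/8)^(3/2))) + 34*(8 + 2) = -101/(2^(¼)*√((⅛)^(3/2))) + 34*10 = -101/(2^(¼)*√(√2/32)) + 340 = -101/(2^(¼)*(2^(¾)/8)) + 340 = -101/¼ + 340 = -101*4 + 340 = -404 + 340 = -64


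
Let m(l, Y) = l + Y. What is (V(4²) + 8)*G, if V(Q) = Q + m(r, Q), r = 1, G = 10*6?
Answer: 2460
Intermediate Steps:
G = 60
m(l, Y) = Y + l
V(Q) = 1 + 2*Q (V(Q) = Q + (Q + 1) = Q + (1 + Q) = 1 + 2*Q)
(V(4²) + 8)*G = ((1 + 2*4²) + 8)*60 = ((1 + 2*16) + 8)*60 = ((1 + 32) + 8)*60 = (33 + 8)*60 = 41*60 = 2460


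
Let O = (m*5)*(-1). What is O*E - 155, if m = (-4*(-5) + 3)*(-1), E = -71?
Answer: -8320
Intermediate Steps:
m = -23 (m = (20 + 3)*(-1) = 23*(-1) = -23)
O = 115 (O = -23*5*(-1) = -115*(-1) = 115)
O*E - 155 = 115*(-71) - 155 = -8165 - 155 = -8320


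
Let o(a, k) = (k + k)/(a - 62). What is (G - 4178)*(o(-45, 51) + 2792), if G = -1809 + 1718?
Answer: -1274902698/107 ≈ -1.1915e+7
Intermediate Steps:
G = -91
o(a, k) = 2*k/(-62 + a) (o(a, k) = (2*k)/(-62 + a) = 2*k/(-62 + a))
(G - 4178)*(o(-45, 51) + 2792) = (-91 - 4178)*(2*51/(-62 - 45) + 2792) = -4269*(2*51/(-107) + 2792) = -4269*(2*51*(-1/107) + 2792) = -4269*(-102/107 + 2792) = -4269*298642/107 = -1274902698/107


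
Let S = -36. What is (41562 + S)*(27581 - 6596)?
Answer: 871423110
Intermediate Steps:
(41562 + S)*(27581 - 6596) = (41562 - 36)*(27581 - 6596) = 41526*20985 = 871423110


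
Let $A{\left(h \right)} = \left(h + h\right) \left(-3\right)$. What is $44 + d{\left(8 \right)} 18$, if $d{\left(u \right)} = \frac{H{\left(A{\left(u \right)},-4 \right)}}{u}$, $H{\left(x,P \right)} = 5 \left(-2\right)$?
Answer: $\frac{43}{2} \approx 21.5$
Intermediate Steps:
$A{\left(h \right)} = - 6 h$ ($A{\left(h \right)} = 2 h \left(-3\right) = - 6 h$)
$H{\left(x,P \right)} = -10$
$d{\left(u \right)} = - \frac{10}{u}$
$44 + d{\left(8 \right)} 18 = 44 + - \frac{10}{8} \cdot 18 = 44 + \left(-10\right) \frac{1}{8} \cdot 18 = 44 - \frac{45}{2} = \frac{43}{2}$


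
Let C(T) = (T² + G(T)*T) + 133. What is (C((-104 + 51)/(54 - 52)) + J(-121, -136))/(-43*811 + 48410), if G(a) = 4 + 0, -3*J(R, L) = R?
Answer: 9235/162444 ≈ 0.056850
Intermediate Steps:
J(R, L) = -R/3
G(a) = 4
C(T) = 133 + T² + 4*T (C(T) = (T² + 4*T) + 133 = 133 + T² + 4*T)
(C((-104 + 51)/(54 - 52)) + J(-121, -136))/(-43*811 + 48410) = ((133 + ((-104 + 51)/(54 - 52))² + 4*((-104 + 51)/(54 - 52))) - ⅓*(-121))/(-43*811 + 48410) = ((133 + (-53/2)² + 4*(-53/2)) + 121/3)/(-34873 + 48410) = ((133 + (-53*½)² + 4*(-53*½)) + 121/3)/13537 = ((133 + (-53/2)² + 4*(-53/2)) + 121/3)*(1/13537) = ((133 + 2809/4 - 106) + 121/3)*(1/13537) = (2917/4 + 121/3)*(1/13537) = (9235/12)*(1/13537) = 9235/162444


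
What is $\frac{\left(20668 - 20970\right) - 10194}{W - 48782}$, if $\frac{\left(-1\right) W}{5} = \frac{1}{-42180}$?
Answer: $\frac{88544256}{411524951} \approx 0.21516$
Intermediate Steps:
$W = \frac{1}{8436}$ ($W = - \frac{5}{-42180} = \left(-5\right) \left(- \frac{1}{42180}\right) = \frac{1}{8436} \approx 0.00011854$)
$\frac{\left(20668 - 20970\right) - 10194}{W - 48782} = \frac{\left(20668 - 20970\right) - 10194}{\frac{1}{8436} - 48782} = \frac{\left(20668 - 20970\right) - 10194}{- \frac{411524951}{8436}} = \left(-302 - 10194\right) \left(- \frac{8436}{411524951}\right) = \left(-10496\right) \left(- \frac{8436}{411524951}\right) = \frac{88544256}{411524951}$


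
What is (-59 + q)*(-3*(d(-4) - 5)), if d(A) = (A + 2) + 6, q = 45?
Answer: -42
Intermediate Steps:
d(A) = 8 + A (d(A) = (2 + A) + 6 = 8 + A)
(-59 + q)*(-3*(d(-4) - 5)) = (-59 + 45)*(-3*((8 - 4) - 5)) = -(-42)*(4 - 5) = -(-42)*(-1) = -14*3 = -42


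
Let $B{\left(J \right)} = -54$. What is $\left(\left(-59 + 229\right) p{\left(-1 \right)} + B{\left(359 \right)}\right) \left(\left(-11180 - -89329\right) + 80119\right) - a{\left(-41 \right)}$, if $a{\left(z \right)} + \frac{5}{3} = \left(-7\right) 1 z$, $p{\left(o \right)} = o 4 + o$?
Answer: $- \frac{429223672}{3} \approx -1.4307 \cdot 10^{8}$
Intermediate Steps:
$p{\left(o \right)} = 5 o$ ($p{\left(o \right)} = 4 o + o = 5 o$)
$a{\left(z \right)} = - \frac{5}{3} - 7 z$ ($a{\left(z \right)} = - \frac{5}{3} + \left(-7\right) 1 z = - \frac{5}{3} - 7 z$)
$\left(\left(-59 + 229\right) p{\left(-1 \right)} + B{\left(359 \right)}\right) \left(\left(-11180 - -89329\right) + 80119\right) - a{\left(-41 \right)} = \left(\left(-59 + 229\right) 5 \left(-1\right) - 54\right) \left(\left(-11180 - -89329\right) + 80119\right) - \left(- \frac{5}{3} - -287\right) = \left(170 \left(-5\right) - 54\right) \left(\left(-11180 + 89329\right) + 80119\right) - \left(- \frac{5}{3} + 287\right) = \left(-850 - 54\right) \left(78149 + 80119\right) - \frac{856}{3} = \left(-904\right) 158268 - \frac{856}{3} = -143074272 - \frac{856}{3} = - \frac{429223672}{3}$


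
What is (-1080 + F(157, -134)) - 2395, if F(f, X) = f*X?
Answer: -24513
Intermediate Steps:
F(f, X) = X*f
(-1080 + F(157, -134)) - 2395 = (-1080 - 134*157) - 2395 = (-1080 - 21038) - 2395 = -22118 - 2395 = -24513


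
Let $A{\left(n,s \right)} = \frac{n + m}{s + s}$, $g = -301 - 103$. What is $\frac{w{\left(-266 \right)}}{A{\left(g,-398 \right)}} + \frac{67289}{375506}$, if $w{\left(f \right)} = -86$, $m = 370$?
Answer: $- \frac{12851675455}{6383602} \approx -2013.2$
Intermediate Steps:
$g = -404$ ($g = -301 - 103 = -404$)
$A{\left(n,s \right)} = \frac{370 + n}{2 s}$ ($A{\left(n,s \right)} = \frac{n + 370}{s + s} = \frac{370 + n}{2 s}$)
$\frac{w{\left(-266 \right)}}{A{\left(g,-398 \right)}} + \frac{67289}{375506} = - \frac{86}{\frac{1}{2} \frac{1}{-398} \left(370 - 404\right)} + \frac{67289}{375506} = - \frac{86}{\frac{1}{2} \left(- \frac{1}{398}\right) \left(-34\right)} + 67289 \cdot \frac{1}{375506} = - \frac{86}{\frac{17}{398}} + \frac{67289}{375506} = \left(-86\right) \frac{398}{17} + \frac{67289}{375506} = - \frac{34228}{17} + \frac{67289}{375506} = - \frac{12851675455}{6383602}$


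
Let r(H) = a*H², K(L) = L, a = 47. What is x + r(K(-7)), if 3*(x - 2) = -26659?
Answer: -19744/3 ≈ -6581.3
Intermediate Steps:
x = -26653/3 (x = 2 + (⅓)*(-26659) = 2 - 26659/3 = -26653/3 ≈ -8884.3)
r(H) = 47*H²
x + r(K(-7)) = -26653/3 + 47*(-7)² = -26653/3 + 47*49 = -26653/3 + 2303 = -19744/3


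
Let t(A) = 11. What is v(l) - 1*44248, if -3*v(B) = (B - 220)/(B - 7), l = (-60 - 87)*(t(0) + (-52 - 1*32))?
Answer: -1423557167/32172 ≈ -44248.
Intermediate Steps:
l = 10731 (l = (-60 - 87)*(11 + (-52 - 1*32)) = -147*(11 + (-52 - 32)) = -147*(11 - 84) = -147*(-73) = 10731)
v(B) = -(-220 + B)/(3*(-7 + B)) (v(B) = -(B - 220)/(3*(B - 7)) = -(-220 + B)/(3*(-7 + B)))
v(l) - 1*44248 = (220 - 1*10731)/(3*(-7 + 10731)) - 1*44248 = (1/3)*(220 - 10731)/10724 - 44248 = (1/3)*(1/10724)*(-10511) - 44248 = -10511/32172 - 44248 = -1423557167/32172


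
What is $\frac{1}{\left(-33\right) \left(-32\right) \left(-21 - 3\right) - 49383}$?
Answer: $- \frac{1}{74727} \approx -1.3382 \cdot 10^{-5}$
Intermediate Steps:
$\frac{1}{\left(-33\right) \left(-32\right) \left(-21 - 3\right) - 49383} = \frac{1}{1056 \left(-24\right) - 49383} = \frac{1}{-25344 - 49383} = \frac{1}{-74727} = - \frac{1}{74727}$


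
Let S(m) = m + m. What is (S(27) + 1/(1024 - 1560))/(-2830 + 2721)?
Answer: -28943/58424 ≈ -0.49540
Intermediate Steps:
S(m) = 2*m
(S(27) + 1/(1024 - 1560))/(-2830 + 2721) = (2*27 + 1/(1024 - 1560))/(-2830 + 2721) = (54 + 1/(-536))/(-109) = (54 - 1/536)*(-1/109) = (28943/536)*(-1/109) = -28943/58424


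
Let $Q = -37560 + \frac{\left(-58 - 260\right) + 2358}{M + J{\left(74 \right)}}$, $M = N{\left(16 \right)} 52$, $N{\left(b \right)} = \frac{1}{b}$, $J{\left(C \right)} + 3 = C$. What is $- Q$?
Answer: $\frac{3715720}{99} \approx 37533.0$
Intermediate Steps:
$J{\left(C \right)} = -3 + C$
$M = \frac{13}{4}$ ($M = \frac{1}{16} \cdot 52 = \frac{13}{4} \approx 3.25$)
$Q = - \frac{3715720}{99}$ ($Q = -37560 + \frac{\left(-58 - 260\right) + 2358}{\frac{13}{4} + \left(-3 + 74\right)} = -37560 + \frac{\left(-58 - 260\right) + 2358}{\frac{13}{4} + 71} = -37560 + \frac{-318 + 2358}{\frac{297}{4}} = -37560 + 2040 \cdot \frac{4}{297} = -37560 + \frac{2720}{99} = - \frac{3715720}{99} \approx -37533.0$)
$- Q = \left(-1\right) \left(- \frac{3715720}{99}\right) = \frac{3715720}{99}$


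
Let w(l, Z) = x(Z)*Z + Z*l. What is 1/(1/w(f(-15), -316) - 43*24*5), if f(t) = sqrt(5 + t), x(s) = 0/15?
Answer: -5152569600/26587259136001 - 316*I*sqrt(10)/26587259136001 ≈ -0.0001938 - 3.7585e-11*I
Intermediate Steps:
x(s) = 0 (x(s) = 0*(1/15) = 0)
w(l, Z) = Z*l (w(l, Z) = 0*Z + Z*l = 0 + Z*l = Z*l)
1/(1/w(f(-15), -316) - 43*24*5) = 1/(1/(-316*sqrt(5 - 15)) - 43*24*5) = 1/(1/(-316*I*sqrt(10)) - 1032*5) = 1/(1/(-316*I*sqrt(10)) - 5160) = 1/(I*sqrt(10)/3160 - 5160) = 1/(-5160 + I*sqrt(10)/3160)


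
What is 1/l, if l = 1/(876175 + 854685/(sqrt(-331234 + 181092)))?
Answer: 876175 - 854685*I*sqrt(150142)/150142 ≈ 8.7618e+5 - 2205.7*I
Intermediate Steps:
l = 1/(876175 - 854685*I*sqrt(150142)/150142) (l = 1/(876175 + 854685/(sqrt(-150142))) = 1/(876175 + 854685/((I*sqrt(150142)))) = 1/(876175 + 854685*(-I*sqrt(150142)/150142)) = 1/(876175 - 854685*I*sqrt(150142)/150142) ≈ 1.1413e-6 + 2.873e-9*I)
1/l = 1/(sqrt(150142)/(5*(-170937*I + 175235*sqrt(150142)))) = 5*sqrt(150142)*(-170937*I + 175235*sqrt(150142))/150142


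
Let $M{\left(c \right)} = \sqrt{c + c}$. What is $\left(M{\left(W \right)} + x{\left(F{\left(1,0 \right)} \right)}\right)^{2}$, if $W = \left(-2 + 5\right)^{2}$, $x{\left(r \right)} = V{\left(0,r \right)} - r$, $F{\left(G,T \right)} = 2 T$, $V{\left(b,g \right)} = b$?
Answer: $18$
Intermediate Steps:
$x{\left(r \right)} = - r$ ($x{\left(r \right)} = 0 - r = - r$)
$W = 9$ ($W = 3^{2} = 9$)
$M{\left(c \right)} = \sqrt{2} \sqrt{c}$ ($M{\left(c \right)} = \sqrt{2 c} = \sqrt{2} \sqrt{c}$)
$\left(M{\left(W \right)} + x{\left(F{\left(1,0 \right)} \right)}\right)^{2} = \left(\sqrt{2} \sqrt{9} - 2 \cdot 0\right)^{2} = \left(\sqrt{2} \cdot 3 - 0\right)^{2} = \left(3 \sqrt{2} + 0\right)^{2} = \left(3 \sqrt{2}\right)^{2} = 18$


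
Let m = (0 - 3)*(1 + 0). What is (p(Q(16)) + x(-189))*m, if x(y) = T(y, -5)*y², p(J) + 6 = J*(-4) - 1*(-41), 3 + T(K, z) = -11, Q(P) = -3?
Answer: 1500141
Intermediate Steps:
T(K, z) = -14 (T(K, z) = -3 - 11 = -14)
p(J) = 35 - 4*J (p(J) = -6 + (J*(-4) - 1*(-41)) = -6 + (-4*J + 41) = -6 + (41 - 4*J) = 35 - 4*J)
x(y) = -14*y²
m = -3 (m = -3*1 = -3)
(p(Q(16)) + x(-189))*m = ((35 - 4*(-3)) - 14*(-189)²)*(-3) = ((35 + 12) - 14*35721)*(-3) = (47 - 500094)*(-3) = -500047*(-3) = 1500141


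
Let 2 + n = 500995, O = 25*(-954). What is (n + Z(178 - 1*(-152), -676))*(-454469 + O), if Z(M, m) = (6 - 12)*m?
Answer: -241574532631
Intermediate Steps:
O = -23850
n = 500993 (n = -2 + 500995 = 500993)
Z(M, m) = -6*m
(n + Z(178 - 1*(-152), -676))*(-454469 + O) = (500993 - 6*(-676))*(-454469 - 23850) = (500993 + 4056)*(-478319) = 505049*(-478319) = -241574532631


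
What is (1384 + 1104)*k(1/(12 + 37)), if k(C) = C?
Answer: 2488/49 ≈ 50.776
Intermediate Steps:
(1384 + 1104)*k(1/(12 + 37)) = (1384 + 1104)/(12 + 37) = 2488/49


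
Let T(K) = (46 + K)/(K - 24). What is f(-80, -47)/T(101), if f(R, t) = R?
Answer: -880/21 ≈ -41.905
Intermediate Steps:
T(K) = (46 + K)/(-24 + K)
f(-80, -47)/T(101) = -80*(-24 + 101)/(46 + 101) = -80/(147/77) = -80/((1/77)*147) = -80/21/11 = -80*11/21 = -880/21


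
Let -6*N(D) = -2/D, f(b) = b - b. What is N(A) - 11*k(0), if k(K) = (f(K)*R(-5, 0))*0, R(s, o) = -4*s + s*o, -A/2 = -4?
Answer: 1/24 ≈ 0.041667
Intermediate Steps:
A = 8 (A = -2*(-4) = 8)
f(b) = 0
R(s, o) = -4*s + o*s
k(K) = 0 (k(K) = (0*(-5*(-4 + 0)))*0 = (0*(-5*(-4)))*0 = (0*20)*0 = 0*0 = 0)
N(D) = 1/(3*D) (N(D) = -(-1)/(3*D) = 1/(3*D))
N(A) - 11*k(0) = (⅓)/8 - 11*0 = (⅓)*(⅛) + 0 = 1/24 + 0 = 1/24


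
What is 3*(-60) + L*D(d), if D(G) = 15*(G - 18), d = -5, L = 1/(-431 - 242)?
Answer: -120795/673 ≈ -179.49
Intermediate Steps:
L = -1/673 (L = 1/(-673) = -1/673 ≈ -0.0014859)
D(G) = -270 + 15*G (D(G) = 15*(-18 + G) = -270 + 15*G)
3*(-60) + L*D(d) = 3*(-60) - (-270 + 15*(-5))/673 = -180 - (-270 - 75)/673 = -180 - 1/673*(-345) = -180 + 345/673 = -120795/673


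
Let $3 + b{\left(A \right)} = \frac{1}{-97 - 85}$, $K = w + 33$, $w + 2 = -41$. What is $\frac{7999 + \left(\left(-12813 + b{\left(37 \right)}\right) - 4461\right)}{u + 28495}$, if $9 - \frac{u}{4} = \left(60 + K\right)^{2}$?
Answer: $- \frac{1688597}{3372642} \approx -0.50068$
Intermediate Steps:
$w = -43$ ($w = -2 - 41 = -43$)
$K = -10$ ($K = -43 + 33 = -10$)
$u = -9964$ ($u = 36 - 4 \left(60 - 10\right)^{2} = 36 - 4 \cdot 50^{2} = 36 - 10000 = -9964$)
$b{\left(A \right)} = - \frac{547}{182}$ ($b{\left(A \right)} = -3 + \frac{1}{-97 - 85} = -3 + \frac{1}{-182} = -3 - \frac{1}{182} = - \frac{547}{182}$)
$\frac{7999 + \left(\left(-12813 + b{\left(37 \right)}\right) - 4461\right)}{u + 28495} = \frac{7999 - \frac{3144415}{182}}{-9964 + 28495} = \frac{7999 - \frac{3144415}{182}}{18531} = \left(7999 - \frac{3144415}{182}\right) \frac{1}{18531} = \left(- \frac{1688597}{182}\right) \frac{1}{18531} = - \frac{1688597}{3372642}$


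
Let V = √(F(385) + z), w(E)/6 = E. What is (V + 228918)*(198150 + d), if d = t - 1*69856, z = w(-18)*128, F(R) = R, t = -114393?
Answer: 3182189118 + 13901*I*√13439 ≈ 3.1822e+9 + 1.6115e+6*I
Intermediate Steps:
w(E) = 6*E
z = -13824 (z = (6*(-18))*128 = -108*128 = -13824)
d = -184249 (d = -114393 - 1*69856 = -114393 - 69856 = -184249)
V = I*√13439 (V = √(385 - 13824) = √(-13439) = I*√13439 ≈ 115.93*I)
(V + 228918)*(198150 + d) = (I*√13439 + 228918)*(198150 - 184249) = (228918 + I*√13439)*13901 = 3182189118 + 13901*I*√13439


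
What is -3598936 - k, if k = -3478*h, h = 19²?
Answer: -2343378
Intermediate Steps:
h = 361
k = -1255558 (k = -3478*361 = -1255558)
-3598936 - k = -3598936 - 1*(-1255558) = -3598936 + 1255558 = -2343378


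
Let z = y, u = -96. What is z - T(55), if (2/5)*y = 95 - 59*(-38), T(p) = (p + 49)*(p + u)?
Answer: 20213/2 ≈ 10107.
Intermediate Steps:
T(p) = (-96 + p)*(49 + p) (T(p) = (p + 49)*(p - 96) = (49 + p)*(-96 + p) = (-96 + p)*(49 + p))
y = 11685/2 (y = 5*(95 - 59*(-38))/2 = 5*(95 + 2242)/2 = (5/2)*2337 = 11685/2 ≈ 5842.5)
z = 11685/2 ≈ 5842.5
z - T(55) = 11685/2 - (-4704 + 55² - 47*55) = 11685/2 - (-4704 + 3025 - 2585) = 11685/2 - 1*(-4264) = 11685/2 + 4264 = 20213/2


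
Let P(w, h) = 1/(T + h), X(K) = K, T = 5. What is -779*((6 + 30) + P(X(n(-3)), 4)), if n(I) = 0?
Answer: -253175/9 ≈ -28131.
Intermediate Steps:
P(w, h) = 1/(5 + h)
-779*((6 + 30) + P(X(n(-3)), 4)) = -779*((6 + 30) + 1/(5 + 4)) = -779*(36 + 1/9) = -779*(36 + ⅑) = -779*325/9 = -253175/9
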